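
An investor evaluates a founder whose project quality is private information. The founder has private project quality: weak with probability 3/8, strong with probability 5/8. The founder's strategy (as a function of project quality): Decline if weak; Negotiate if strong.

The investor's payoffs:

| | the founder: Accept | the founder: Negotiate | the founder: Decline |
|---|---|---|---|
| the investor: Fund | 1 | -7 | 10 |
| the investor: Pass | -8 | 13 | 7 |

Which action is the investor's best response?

E[Fund] = 3/8·(10) + 5/8·(-7) = -5/8
E[Pass] = 3/8·(7) + 5/8·(13) = 43/4
Best response: Pass (43/4 is the largest).

Pass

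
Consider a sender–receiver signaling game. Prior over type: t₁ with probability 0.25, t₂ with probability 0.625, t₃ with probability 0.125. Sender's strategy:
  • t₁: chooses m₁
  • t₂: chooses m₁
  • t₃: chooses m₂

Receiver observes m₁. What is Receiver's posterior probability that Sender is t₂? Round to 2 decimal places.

0.71

P(m₁) = 0.25·1 + 0.625·1 + 0.125·0 = 0.875
P(t₂ | m₁) = (0.625·1) / 0.875 = 0.625 / 0.875 = 0.714286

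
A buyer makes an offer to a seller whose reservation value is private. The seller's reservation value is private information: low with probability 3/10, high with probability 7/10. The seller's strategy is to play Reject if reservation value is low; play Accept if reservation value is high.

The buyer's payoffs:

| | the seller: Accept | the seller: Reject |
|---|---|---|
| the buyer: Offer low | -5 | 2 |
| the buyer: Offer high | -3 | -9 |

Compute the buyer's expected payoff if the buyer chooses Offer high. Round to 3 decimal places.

-4.800

E[Offer high] = 3/10·(-9) + 7/10·(-3) = (-27/10) + (-21/10) = -24/5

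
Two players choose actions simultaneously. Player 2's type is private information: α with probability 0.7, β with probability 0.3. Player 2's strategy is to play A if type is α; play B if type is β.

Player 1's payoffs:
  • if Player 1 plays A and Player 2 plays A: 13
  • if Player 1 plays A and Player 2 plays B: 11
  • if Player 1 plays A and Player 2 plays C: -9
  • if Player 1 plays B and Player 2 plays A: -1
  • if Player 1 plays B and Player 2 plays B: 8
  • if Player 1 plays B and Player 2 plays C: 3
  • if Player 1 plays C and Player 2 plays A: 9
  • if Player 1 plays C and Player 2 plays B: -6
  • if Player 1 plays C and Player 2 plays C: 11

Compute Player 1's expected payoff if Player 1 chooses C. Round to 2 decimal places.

Take the expectation over Player 2's type, weighting each type's action by its prior probability.
E[C] = 0.7·9 + 0.3·(-6) = 6.3 + (-1.8) = 4.5

4.50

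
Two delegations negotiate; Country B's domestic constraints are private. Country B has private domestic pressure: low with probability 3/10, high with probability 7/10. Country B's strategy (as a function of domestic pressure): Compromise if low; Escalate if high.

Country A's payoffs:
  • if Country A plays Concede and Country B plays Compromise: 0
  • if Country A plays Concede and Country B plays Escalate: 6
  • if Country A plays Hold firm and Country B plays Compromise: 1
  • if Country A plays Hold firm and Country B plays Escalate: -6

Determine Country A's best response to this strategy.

Concede

Compute Country A's expected payoff for each action, taking the expectation over Country B's type.
E[Concede] = 3/10·(0) + 7/10·(6) = 21/5
E[Hold firm] = 3/10·(1) + 7/10·(-6) = -39/10
Best response: Concede (21/5 is the largest).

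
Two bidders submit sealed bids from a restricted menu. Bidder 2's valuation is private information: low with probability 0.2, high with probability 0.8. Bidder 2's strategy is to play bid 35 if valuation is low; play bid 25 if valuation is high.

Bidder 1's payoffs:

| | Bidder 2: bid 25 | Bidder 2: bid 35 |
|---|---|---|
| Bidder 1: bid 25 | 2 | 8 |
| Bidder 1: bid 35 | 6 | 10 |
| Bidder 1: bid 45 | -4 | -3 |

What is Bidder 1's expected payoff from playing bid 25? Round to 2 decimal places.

E[bid 25] = 0.2·8 + 0.8·2 = 1.6 + 1.6 = 3.2

3.20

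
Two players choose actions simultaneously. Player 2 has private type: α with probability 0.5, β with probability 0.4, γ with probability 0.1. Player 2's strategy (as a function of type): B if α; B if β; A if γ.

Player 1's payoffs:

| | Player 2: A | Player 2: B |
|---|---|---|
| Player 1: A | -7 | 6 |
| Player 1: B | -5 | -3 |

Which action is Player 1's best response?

E[A] = 0.5·(6) + 0.4·(6) + 0.1·(-7) = 4.7
E[B] = 0.5·(-3) + 0.4·(-3) + 0.1·(-5) = -3.2
Best response: A (4.7 is the largest).

A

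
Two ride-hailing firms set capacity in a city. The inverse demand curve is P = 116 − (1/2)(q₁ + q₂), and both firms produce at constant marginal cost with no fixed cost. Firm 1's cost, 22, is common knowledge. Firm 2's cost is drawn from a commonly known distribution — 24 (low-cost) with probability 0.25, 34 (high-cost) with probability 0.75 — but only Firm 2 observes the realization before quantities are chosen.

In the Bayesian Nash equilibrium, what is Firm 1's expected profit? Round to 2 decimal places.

Firm 2 with cost c maximizes (116 − (1/2)(q₁+q₂) − c)·q₂, giving q₂(c) = (116 − c − (1/2)q₁).
E[c₂] = 0.25·24 + 0.75·34 = 31.5
Firm 1's FOC against E[q₂] yields q₁ = (116 − 2·22 + E[c₂])/(3/2) = (116 − 44 + 31.5)/(3/2) = 69.
E[P] = 116 − (1/2)·(q₁ + E[q₂]) = 56.5; Firm 1's expected profit = (E[P] − 22)·q₁ = (56.5 − 22)·69 = 2380.5.

2380.50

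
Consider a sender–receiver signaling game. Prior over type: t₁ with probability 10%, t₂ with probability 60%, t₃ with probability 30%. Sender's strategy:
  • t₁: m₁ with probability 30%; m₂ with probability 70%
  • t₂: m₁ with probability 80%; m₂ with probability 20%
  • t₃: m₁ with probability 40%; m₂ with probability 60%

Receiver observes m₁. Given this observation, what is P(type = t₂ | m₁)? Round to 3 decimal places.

P(m₁) = 0.1·0.3 + 0.6·0.8 + 0.3·0.4 = 0.63
P(t₂ | m₁) = (0.6·0.8) / 0.63 = 0.48 / 0.63 = 0.761905

0.762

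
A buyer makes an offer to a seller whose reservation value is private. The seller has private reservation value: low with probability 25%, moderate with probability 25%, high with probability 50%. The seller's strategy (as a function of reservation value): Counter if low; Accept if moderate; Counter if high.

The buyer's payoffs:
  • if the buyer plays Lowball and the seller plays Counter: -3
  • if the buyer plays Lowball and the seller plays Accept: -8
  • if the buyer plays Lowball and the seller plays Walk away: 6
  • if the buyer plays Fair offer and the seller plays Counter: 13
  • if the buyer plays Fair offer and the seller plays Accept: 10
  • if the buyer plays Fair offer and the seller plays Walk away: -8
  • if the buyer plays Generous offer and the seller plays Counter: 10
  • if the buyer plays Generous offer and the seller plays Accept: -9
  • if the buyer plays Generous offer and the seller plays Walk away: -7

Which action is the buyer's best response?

E[Lowball] = 0.25·(-3) + 0.25·(-8) + 0.5·(-3) = -4.25
E[Fair offer] = 0.25·(13) + 0.25·(10) + 0.5·(13) = 12.25
E[Generous offer] = 0.25·(10) + 0.25·(-9) + 0.5·(10) = 5.25
Best response: Fair offer (12.25 is the largest).

Fair offer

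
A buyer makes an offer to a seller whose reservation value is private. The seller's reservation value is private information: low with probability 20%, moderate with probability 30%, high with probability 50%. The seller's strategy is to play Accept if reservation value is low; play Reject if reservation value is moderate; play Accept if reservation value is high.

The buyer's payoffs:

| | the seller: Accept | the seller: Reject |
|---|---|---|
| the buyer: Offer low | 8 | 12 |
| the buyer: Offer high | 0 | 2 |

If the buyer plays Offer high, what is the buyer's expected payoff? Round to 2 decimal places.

E[Offer high] = 0.2·0 + 0.3·2 + 0.5·0 = 0 + 0.6 + 0 = 0.6

0.60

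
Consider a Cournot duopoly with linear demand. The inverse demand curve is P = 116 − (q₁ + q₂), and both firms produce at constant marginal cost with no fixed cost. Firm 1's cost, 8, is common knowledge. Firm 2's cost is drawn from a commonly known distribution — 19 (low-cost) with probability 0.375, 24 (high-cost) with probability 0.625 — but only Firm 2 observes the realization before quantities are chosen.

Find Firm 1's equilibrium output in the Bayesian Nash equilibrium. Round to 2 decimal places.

Type-c best response for Firm 2: q₂(c) = (116 − c)/2 − q₁/2.
Firm 1 maximizes expected profit; its first-order condition is 116 − 2q₁ − E[q₂] − 8 = 0.
Substituting E[q₂] and solving: E[c₂] = 22.125, so q₁ = (116 − 2·8 + 22.125)/3 = 40.7083.

40.71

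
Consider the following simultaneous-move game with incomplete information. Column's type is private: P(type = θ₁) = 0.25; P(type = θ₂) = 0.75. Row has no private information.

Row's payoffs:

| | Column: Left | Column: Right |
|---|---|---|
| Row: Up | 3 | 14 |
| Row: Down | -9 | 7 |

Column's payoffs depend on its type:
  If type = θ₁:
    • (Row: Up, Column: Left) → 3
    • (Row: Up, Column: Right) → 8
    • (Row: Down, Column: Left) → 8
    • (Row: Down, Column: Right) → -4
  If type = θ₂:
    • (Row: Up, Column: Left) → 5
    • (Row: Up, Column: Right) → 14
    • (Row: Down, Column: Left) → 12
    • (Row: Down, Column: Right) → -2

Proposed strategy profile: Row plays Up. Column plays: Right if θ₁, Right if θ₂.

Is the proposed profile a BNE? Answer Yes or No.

Row plays Up: E[Up] = 0.25·(14) + 0.75·(14) = 14; E[Down] = 7. Best-responding. ✓
Column (type θ₁), facing Up: Left gives 3, Right gives 8. Proposed Right is best. ✓
Column (type θ₂), facing Up: Left gives 5, Right gives 14. Proposed Right is best. ✓

Yes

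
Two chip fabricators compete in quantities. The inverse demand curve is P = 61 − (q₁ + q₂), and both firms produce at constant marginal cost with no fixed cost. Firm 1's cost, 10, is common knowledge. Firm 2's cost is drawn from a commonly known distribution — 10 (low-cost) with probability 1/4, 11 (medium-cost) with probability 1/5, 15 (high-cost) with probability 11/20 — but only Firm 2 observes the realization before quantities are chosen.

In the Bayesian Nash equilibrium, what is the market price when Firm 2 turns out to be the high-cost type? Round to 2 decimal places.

29.01

Firm 2 with cost c maximizes (61 − (q₁+q₂) − c)·q₂, giving q₂(c) = (61 − c − q₁)/2.
E[c₂] = 1/4·10 + 1/5·11 + 11/20·15 = 12.95
Firm 1's FOC against E[q₂] yields q₁ = (61 − 2·10 + E[c₂])/3 = (61 − 20 + 12.95)/3 = 17.9833.
q₂(high-cost) = 14.0083, so P = 61 − (17.9833 + 14.0083) = 29.0083.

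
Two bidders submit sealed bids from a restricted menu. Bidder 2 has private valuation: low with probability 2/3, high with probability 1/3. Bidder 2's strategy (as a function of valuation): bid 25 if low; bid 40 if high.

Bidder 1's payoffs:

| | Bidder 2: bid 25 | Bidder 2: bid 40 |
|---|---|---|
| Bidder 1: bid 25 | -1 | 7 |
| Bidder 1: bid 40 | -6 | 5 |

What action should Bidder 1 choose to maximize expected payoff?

E[bid 25] = 2/3·(-1) + 1/3·(7) = 5/3
E[bid 40] = 2/3·(-6) + 1/3·(5) = -7/3
Best response: bid 25 (5/3 is the largest).

bid 25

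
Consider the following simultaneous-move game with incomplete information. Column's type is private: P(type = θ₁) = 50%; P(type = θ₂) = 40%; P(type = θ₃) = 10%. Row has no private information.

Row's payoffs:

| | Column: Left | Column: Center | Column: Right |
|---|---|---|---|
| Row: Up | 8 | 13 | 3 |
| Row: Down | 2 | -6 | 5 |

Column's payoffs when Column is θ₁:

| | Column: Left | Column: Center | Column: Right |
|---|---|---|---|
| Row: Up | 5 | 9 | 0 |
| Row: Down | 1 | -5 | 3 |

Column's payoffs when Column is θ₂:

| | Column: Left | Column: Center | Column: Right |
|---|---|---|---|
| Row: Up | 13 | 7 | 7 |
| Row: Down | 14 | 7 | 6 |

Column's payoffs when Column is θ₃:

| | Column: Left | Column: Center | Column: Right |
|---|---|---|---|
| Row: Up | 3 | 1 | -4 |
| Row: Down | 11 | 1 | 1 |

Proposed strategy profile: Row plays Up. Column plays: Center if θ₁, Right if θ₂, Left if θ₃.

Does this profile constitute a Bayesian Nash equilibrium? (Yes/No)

No

Row plays Up: E[Up] = 0.5·(13) + 0.4·(3) + 0.1·(8) = 8.5; E[Down] = -0.8. Best-responding. ✓
Column (type θ₁), facing Up: Left gives 5, Center gives 9, Right gives 0. Proposed Center is best. ✓
Column (type θ₂), facing Up: Left gives 13, Center gives 7, Right gives 7. Proposed Right is not best — profitable deviation exists. ✗
Column (type θ₃), facing Up: Left gives 3, Center gives 1, Right gives -4. Proposed Left is best. ✓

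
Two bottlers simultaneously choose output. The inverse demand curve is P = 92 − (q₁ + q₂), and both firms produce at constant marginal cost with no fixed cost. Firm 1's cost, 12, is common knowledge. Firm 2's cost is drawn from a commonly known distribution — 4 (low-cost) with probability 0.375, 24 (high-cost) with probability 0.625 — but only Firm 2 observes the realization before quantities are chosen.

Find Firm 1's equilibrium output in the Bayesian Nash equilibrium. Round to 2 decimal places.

Firm 2 with cost c maximizes (92 − (q₁+q₂) − c)·q₂, giving q₂(c) = (92 − c − q₁)/2.
E[c₂] = 0.375·4 + 0.625·24 = 16.5
Firm 1's FOC against E[q₂] yields q₁ = (92 − 2·12 + E[c₂])/3 = (92 − 24 + 16.5)/3 = 28.1667.

28.17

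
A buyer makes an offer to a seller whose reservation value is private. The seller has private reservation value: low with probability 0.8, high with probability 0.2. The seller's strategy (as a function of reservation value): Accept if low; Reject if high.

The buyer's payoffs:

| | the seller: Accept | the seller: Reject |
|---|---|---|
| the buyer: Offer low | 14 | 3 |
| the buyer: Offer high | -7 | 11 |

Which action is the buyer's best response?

E[Offer low] = 0.8·(14) + 0.2·(3) = 11.8
E[Offer high] = 0.8·(-7) + 0.2·(11) = -3.4
Best response: Offer low (11.8 is the largest).

Offer low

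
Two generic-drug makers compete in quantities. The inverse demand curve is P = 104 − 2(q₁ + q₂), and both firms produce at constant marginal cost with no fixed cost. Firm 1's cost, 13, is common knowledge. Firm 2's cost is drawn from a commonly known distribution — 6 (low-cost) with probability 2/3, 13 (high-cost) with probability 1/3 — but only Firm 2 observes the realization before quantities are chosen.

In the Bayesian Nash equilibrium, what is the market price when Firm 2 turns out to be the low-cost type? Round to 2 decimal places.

40.61

Type-c best response for Firm 2: q₂(c) = (104 − c)/4 − q₁/2.
Firm 1 maximizes expected profit; its first-order condition is 104 − 4q₁ − 2E[q₂] − 13 = 0.
Substituting E[q₂] and solving: E[c₂] = 8.33333, so q₁ = (104 − 2·13 + 8.33333)/6 = 14.3889.
q₂(low-cost) = 17.3056, so P = 104 − 2·(14.3889 + 17.3056) = 40.6111.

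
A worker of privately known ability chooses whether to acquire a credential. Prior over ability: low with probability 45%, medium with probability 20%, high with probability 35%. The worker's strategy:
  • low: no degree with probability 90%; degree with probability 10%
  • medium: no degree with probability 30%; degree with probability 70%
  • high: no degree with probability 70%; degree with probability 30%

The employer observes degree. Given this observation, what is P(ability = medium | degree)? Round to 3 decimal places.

0.483

P(degree) = 0.45·0.1 + 0.2·0.7 + 0.35·0.3 = 0.29
P(medium | degree) = (0.2·0.7) / 0.29 = 0.14 / 0.29 = 0.482759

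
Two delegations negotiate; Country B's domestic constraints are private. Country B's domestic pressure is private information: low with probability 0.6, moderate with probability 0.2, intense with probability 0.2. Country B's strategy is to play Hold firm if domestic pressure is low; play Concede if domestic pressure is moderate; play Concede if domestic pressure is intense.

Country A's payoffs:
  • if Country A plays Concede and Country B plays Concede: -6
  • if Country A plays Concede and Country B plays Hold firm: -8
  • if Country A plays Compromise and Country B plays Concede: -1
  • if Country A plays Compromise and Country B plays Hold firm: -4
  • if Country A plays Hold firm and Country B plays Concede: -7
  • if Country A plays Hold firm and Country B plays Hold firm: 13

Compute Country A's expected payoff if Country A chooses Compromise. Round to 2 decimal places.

Take the expectation over Country B's domestic pressure, weighting each type's action by its prior probability.
E[Compromise] = 0.6·(-4) + 0.2·(-1) + 0.2·(-1) = (-2.4) + (-0.2) + (-0.2) = -2.8

-2.80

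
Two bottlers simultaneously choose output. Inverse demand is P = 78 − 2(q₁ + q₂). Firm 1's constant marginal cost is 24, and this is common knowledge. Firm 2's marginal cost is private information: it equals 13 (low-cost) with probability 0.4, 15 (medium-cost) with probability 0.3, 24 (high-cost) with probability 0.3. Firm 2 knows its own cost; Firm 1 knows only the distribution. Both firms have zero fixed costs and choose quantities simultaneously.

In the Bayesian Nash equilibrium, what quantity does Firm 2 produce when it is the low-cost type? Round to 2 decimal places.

Each type of Firm 2 best-responds to q₁; Firm 1 best-responds to the expected q₂ over Firm 2's types.
Firm 2 with cost c maximizes (78 − 2(q₁+q₂) − c)·q₂, giving q₂(c) = (78 − c − 2q₁)/4.
E[c₂] = 0.4·13 + 0.3·15 + 0.3·24 = 16.9
Firm 1's FOC against E[q₂] yields q₁ = (78 − 2·24 + E[c₂])/6 = (78 − 48 + 16.9)/6 = 7.81667.
q₂(low-cost) = (78 − 13 − 2·7.81667)/4 = 12.3417.

12.34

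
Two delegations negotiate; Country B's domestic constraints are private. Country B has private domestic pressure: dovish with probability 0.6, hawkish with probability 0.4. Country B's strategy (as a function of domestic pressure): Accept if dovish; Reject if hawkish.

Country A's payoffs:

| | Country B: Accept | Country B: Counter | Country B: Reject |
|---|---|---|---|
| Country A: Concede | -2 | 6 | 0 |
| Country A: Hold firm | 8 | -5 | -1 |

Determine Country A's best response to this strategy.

Compute Country A's expected payoff for each action, taking the expectation over Country B's type.
E[Concede] = 0.6·(-2) + 0.4·(0) = -1.2
E[Hold firm] = 0.6·(8) + 0.4·(-1) = 4.4
Best response: Hold firm (4.4 is the largest).

Hold firm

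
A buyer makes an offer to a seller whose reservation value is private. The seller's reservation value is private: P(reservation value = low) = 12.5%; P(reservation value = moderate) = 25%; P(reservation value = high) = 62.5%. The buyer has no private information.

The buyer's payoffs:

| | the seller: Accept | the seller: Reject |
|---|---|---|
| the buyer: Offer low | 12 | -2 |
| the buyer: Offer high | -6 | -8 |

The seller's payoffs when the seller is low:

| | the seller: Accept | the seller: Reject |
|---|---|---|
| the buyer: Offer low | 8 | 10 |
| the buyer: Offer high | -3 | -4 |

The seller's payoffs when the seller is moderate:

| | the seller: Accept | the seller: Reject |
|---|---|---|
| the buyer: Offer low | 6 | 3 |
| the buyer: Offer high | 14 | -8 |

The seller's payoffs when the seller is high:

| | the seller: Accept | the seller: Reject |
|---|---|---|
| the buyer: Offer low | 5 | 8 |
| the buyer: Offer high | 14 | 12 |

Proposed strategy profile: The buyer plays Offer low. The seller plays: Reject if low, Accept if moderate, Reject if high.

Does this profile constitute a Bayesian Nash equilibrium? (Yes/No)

The buyer plays Offer low: E[Offer low] = 0.125·(-2) + 0.25·(12) + 0.625·(-2) = 1.5; E[Offer high] = -7.5. Best-responding. ✓
The seller (reservation value low), facing Offer low: Accept gives 8, Reject gives 10. Proposed Reject is best. ✓
The seller (reservation value moderate), facing Offer low: Accept gives 6, Reject gives 3. Proposed Accept is best. ✓
The seller (reservation value high), facing Offer low: Accept gives 5, Reject gives 8. Proposed Reject is best. ✓

Yes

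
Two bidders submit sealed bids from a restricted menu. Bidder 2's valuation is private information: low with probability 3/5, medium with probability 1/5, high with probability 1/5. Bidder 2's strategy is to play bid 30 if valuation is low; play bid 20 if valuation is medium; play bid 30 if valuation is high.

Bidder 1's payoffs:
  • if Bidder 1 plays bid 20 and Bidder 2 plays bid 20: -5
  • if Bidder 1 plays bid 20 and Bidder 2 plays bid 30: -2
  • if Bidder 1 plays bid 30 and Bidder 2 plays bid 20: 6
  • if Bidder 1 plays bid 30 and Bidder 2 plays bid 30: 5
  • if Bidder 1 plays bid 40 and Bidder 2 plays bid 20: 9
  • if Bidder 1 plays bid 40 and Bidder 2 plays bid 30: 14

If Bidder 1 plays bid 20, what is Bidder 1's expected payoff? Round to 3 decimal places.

E[bid 20] = 3/5·(-2) + 1/5·(-5) + 1/5·(-2) = (-6/5) + (-1) + (-2/5) = -13/5

-2.600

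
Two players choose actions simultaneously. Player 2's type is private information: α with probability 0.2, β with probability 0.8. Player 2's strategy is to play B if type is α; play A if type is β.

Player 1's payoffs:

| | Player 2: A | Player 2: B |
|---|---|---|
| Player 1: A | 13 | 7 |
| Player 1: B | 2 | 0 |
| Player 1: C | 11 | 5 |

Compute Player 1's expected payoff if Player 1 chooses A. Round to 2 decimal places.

11.80

E[A] = 0.2·7 + 0.8·13 = 1.4 + 10.4 = 11.8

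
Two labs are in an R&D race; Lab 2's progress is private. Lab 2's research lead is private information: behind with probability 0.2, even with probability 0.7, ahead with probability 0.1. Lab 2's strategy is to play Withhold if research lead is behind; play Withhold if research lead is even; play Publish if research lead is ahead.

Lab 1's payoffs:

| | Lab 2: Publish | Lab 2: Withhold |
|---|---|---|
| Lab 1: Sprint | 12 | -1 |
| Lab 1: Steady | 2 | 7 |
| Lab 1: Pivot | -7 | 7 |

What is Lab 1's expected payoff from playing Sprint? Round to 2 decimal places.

0.30

E[Sprint] = 0.2·(-1) + 0.7·(-1) + 0.1·12 = (-0.2) + (-0.7) + 1.2 = 0.3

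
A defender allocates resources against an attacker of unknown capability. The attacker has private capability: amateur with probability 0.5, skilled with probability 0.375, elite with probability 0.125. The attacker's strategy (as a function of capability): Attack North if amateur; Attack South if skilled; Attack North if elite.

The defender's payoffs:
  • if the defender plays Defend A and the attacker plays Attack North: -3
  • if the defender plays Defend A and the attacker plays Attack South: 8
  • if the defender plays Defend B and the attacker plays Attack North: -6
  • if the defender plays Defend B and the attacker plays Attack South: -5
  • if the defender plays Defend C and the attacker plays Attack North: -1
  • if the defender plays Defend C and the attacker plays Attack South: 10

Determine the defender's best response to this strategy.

Defend C

Compute the defender's expected payoff for each action, taking the expectation over the attacker's type.
E[Defend A] = 0.5·(-3) + 0.375·(8) + 0.125·(-3) = 1.125
E[Defend B] = 0.5·(-6) + 0.375·(-5) + 0.125·(-6) = -5.625
E[Defend C] = 0.5·(-1) + 0.375·(10) + 0.125·(-1) = 3.125
Best response: Defend C (3.125 is the largest).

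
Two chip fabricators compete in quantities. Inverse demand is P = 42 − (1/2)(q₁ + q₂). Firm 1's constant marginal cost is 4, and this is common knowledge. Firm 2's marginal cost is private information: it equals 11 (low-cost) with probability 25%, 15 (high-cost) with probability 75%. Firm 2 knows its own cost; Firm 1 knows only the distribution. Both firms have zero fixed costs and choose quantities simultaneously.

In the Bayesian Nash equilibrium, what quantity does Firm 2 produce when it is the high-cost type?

11

Each type of Firm 2 best-responds to q₁; Firm 1 best-responds to the expected q₂ over Firm 2's types.
Firm 2 with cost c maximizes (42 − (1/2)(q₁+q₂) − c)·q₂, giving q₂(c) = (42 − c − (1/2)q₁).
E[c₂] = 0.25·11 + 0.75·15 = 14
Firm 1's FOC against E[q₂] yields q₁ = (42 − 2·4 + E[c₂])/(3/2) = (42 − 8 + 14)/(3/2) = 32.
q₂(high-cost) = (42 − 15 − (1/2)·32) = 11.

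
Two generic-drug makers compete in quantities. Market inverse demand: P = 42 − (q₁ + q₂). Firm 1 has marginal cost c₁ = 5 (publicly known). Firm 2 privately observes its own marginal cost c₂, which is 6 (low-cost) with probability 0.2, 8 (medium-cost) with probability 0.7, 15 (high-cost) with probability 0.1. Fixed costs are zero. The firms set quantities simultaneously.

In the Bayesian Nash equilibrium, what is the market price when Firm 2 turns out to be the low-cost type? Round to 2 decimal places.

17.28

Each type of Firm 2 best-responds to q₁; Firm 1 best-responds to the expected q₂ over Firm 2's types.
Firm 2 with cost c maximizes (42 − (q₁+q₂) − c)·q₂, giving q₂(c) = (42 − c − q₁)/2.
E[c₂] = 0.2·6 + 0.7·8 + 0.1·15 = 8.3
Firm 1's FOC against E[q₂] yields q₁ = (42 − 2·5 + E[c₂])/3 = (42 − 10 + 8.3)/3 = 13.4333.
q₂(low-cost) = 11.2833, so P = 42 − (13.4333 + 11.2833) = 17.2833.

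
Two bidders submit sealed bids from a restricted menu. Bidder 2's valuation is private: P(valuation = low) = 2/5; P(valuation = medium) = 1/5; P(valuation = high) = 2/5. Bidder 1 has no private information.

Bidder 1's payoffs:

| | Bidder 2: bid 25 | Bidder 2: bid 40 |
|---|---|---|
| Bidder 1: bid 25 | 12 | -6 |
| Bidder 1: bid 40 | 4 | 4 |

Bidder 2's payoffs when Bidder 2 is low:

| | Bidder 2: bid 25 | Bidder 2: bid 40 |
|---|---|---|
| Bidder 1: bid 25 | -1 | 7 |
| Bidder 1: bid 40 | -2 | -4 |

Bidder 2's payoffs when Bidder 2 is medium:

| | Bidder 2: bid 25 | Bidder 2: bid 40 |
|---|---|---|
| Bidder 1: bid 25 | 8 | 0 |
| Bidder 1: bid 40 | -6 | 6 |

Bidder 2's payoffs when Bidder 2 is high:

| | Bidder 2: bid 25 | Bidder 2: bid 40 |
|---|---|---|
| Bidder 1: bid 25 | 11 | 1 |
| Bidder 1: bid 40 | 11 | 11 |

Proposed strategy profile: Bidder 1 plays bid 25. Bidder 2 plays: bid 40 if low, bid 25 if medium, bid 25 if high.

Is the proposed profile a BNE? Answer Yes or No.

Bidder 1 plays bid 25: E[bid 25] = 2/5·(-6) + 1/5·(12) + 2/5·(12) = 24/5; E[bid 40] = 4. Best-responding. ✓
Bidder 2 (valuation low), facing bid 25: bid 25 gives -1, bid 40 gives 7. Proposed bid 40 is best. ✓
Bidder 2 (valuation medium), facing bid 25: bid 25 gives 8, bid 40 gives 0. Proposed bid 25 is best. ✓
Bidder 2 (valuation high), facing bid 25: bid 25 gives 11, bid 40 gives 1. Proposed bid 25 is best. ✓

Yes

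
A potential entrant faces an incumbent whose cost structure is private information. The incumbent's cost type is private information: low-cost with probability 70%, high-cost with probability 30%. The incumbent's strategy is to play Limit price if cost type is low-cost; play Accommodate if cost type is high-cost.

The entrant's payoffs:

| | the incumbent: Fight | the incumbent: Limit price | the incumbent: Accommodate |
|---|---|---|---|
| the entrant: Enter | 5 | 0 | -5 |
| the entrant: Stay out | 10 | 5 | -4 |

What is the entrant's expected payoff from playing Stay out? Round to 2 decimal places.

Take the expectation over the incumbent's cost type, weighting each type's action by its prior probability.
E[Stay out] = 0.7·5 + 0.3·(-4) = 3.5 + (-1.2) = 2.3

2.30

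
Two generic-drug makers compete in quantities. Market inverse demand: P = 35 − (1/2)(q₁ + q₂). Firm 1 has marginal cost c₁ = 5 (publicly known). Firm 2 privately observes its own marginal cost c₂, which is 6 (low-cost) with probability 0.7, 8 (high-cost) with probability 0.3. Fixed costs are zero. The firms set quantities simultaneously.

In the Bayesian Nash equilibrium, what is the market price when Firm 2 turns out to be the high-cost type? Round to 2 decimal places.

Firm 2 with cost c maximizes (35 − (1/2)(q₁+q₂) − c)·q₂, giving q₂(c) = (35 − c − (1/2)q₁).
E[c₂] = 0.7·6 + 0.3·8 = 6.6
Firm 1's FOC against E[q₂] yields q₁ = (35 − 2·5 + E[c₂])/(3/2) = (35 − 10 + 6.6)/(3/2) = 21.0667.
q₂(high-cost) = 16.4667, so P = 35 − (1/2)·(21.0667 + 16.4667) = 16.2333.

16.23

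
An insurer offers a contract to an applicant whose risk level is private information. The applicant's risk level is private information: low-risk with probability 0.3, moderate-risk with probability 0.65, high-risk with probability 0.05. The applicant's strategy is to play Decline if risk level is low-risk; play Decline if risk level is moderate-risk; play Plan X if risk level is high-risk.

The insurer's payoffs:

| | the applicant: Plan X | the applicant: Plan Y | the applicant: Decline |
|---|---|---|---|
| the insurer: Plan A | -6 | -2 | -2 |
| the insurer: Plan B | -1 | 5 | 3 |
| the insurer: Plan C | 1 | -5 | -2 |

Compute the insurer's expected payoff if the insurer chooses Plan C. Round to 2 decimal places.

Take the expectation over the applicant's risk level, weighting each type's action by its prior probability.
E[Plan C] = 0.3·(-2) + 0.65·(-2) + 0.05·1 = (-0.6) + (-1.3) + 0.05 = -1.85

-1.85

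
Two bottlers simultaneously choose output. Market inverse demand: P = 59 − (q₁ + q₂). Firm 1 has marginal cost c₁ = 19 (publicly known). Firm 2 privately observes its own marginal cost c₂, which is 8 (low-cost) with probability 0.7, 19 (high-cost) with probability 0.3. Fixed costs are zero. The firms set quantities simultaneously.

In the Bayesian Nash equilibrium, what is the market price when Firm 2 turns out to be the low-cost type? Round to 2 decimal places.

Type-c best response for Firm 2: q₂(c) = (59 − c)/2 − q₁/2.
Firm 1 maximizes expected profit; its first-order condition is 59 − 2q₁ − E[q₂] − 19 = 0.
Substituting E[q₂] and solving: E[c₂] = 11.3, so q₁ = (59 − 2·19 + 11.3)/3 = 10.7667.
q₂(low-cost) = 20.1167, so P = 59 − (10.7667 + 20.1167) = 28.1167.

28.12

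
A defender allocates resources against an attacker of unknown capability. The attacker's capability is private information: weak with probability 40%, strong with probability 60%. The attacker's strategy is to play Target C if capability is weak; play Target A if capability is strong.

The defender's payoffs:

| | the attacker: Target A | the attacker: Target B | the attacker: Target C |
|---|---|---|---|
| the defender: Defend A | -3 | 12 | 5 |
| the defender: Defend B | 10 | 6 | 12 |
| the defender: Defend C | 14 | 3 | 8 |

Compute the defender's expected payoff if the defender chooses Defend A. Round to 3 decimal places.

Take the expectation over the attacker's capability, weighting each type's action by its prior probability.
E[Defend A] = 0.4·5 + 0.6·(-3) = 2 + (-1.8) = 0.2

0.200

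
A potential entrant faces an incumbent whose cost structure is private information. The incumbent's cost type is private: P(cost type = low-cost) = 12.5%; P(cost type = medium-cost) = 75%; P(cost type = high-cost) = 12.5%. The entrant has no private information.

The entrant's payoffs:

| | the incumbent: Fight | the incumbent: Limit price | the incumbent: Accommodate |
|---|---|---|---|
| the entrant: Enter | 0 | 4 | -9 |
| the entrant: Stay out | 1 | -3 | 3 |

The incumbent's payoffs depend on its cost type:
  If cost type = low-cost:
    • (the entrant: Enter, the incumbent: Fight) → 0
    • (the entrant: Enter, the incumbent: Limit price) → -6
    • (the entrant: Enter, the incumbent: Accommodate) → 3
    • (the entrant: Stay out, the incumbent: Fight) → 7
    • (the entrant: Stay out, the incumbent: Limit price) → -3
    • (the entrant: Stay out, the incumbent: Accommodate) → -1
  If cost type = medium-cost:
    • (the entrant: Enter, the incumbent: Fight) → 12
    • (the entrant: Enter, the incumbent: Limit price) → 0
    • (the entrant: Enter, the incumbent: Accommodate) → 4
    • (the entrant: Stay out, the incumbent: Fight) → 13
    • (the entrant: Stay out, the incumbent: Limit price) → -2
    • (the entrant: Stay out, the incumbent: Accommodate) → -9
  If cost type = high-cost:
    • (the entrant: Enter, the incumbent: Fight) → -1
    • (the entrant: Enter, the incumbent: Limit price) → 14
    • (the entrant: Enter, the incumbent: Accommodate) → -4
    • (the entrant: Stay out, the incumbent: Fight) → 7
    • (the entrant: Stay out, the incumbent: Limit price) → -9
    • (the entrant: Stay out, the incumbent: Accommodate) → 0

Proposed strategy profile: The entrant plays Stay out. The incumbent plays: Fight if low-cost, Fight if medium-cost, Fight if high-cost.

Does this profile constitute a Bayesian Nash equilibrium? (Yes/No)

Yes

A profile is a BNE iff every type of every player is best-responding given beliefs about the other side.
The entrant plays Stay out: E[Stay out] = 0.125·(1) + 0.75·(1) + 0.125·(1) = 1; E[Enter] = 0. Best-responding. ✓
The incumbent (cost type low-cost), facing Stay out: Fight gives 7, Limit price gives -3, Accommodate gives -1. Proposed Fight is best. ✓
The incumbent (cost type medium-cost), facing Stay out: Fight gives 13, Limit price gives -2, Accommodate gives -9. Proposed Fight is best. ✓
The incumbent (cost type high-cost), facing Stay out: Fight gives 7, Limit price gives -9, Accommodate gives 0. Proposed Fight is best. ✓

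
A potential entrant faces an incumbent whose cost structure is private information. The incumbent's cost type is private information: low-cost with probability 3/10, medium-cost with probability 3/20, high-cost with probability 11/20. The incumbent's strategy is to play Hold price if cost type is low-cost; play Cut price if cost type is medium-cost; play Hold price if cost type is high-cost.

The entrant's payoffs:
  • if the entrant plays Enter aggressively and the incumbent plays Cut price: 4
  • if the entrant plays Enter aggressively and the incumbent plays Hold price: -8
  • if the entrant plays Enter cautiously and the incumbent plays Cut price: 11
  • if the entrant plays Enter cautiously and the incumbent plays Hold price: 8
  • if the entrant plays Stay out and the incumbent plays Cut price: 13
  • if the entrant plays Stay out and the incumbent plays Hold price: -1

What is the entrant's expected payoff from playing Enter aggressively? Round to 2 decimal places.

E[Enter aggressively] = 3/10·(-8) + 3/20·4 + 11/20·(-8) = (-12/5) + 3/5 + (-22/5) = -31/5

-6.20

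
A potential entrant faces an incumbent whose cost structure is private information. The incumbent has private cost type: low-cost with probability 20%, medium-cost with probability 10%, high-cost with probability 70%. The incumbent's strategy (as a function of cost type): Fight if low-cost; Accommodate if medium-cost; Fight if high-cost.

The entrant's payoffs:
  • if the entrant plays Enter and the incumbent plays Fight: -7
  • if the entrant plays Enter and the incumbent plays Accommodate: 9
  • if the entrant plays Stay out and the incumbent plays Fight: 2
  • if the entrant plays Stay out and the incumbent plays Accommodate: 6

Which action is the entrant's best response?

E[Enter] = 0.2·(-7) + 0.1·(9) + 0.7·(-7) = -5.4
E[Stay out] = 0.2·(2) + 0.1·(6) + 0.7·(2) = 2.4
Best response: Stay out (2.4 is the largest).

Stay out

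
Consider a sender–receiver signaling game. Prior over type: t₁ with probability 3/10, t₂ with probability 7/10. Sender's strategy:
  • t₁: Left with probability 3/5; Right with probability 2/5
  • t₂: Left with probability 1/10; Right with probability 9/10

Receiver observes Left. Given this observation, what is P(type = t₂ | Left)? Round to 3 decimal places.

0.280

P(Left) = (3/10)·(3/5) + (7/10)·(1/10) = 1/4
P(t₂ | Left) = ((7/10)·(1/10)) / (1/4) = (7/100) / (1/4) = 7/25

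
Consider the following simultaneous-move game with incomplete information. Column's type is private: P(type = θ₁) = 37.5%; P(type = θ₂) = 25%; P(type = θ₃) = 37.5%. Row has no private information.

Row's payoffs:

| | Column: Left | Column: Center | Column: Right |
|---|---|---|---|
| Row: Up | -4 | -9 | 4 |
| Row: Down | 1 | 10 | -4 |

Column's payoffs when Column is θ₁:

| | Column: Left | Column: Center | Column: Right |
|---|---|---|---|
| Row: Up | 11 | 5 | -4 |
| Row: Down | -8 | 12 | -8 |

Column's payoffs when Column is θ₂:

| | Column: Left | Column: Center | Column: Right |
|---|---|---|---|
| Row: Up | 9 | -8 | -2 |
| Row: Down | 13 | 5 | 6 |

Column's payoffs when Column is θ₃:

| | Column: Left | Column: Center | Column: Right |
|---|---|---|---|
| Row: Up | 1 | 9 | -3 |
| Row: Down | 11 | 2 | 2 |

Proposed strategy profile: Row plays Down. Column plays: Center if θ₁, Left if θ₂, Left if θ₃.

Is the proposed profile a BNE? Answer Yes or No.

Row plays Down: E[Down] = 0.375·(10) + 0.25·(1) + 0.375·(1) = 4.375; E[Up] = -5.875. Best-responding. ✓
Column (type θ₁), facing Down: Left gives -8, Center gives 12, Right gives -8. Proposed Center is best. ✓
Column (type θ₂), facing Down: Left gives 13, Center gives 5, Right gives 6. Proposed Left is best. ✓
Column (type θ₃), facing Down: Left gives 11, Center gives 2, Right gives 2. Proposed Left is best. ✓

Yes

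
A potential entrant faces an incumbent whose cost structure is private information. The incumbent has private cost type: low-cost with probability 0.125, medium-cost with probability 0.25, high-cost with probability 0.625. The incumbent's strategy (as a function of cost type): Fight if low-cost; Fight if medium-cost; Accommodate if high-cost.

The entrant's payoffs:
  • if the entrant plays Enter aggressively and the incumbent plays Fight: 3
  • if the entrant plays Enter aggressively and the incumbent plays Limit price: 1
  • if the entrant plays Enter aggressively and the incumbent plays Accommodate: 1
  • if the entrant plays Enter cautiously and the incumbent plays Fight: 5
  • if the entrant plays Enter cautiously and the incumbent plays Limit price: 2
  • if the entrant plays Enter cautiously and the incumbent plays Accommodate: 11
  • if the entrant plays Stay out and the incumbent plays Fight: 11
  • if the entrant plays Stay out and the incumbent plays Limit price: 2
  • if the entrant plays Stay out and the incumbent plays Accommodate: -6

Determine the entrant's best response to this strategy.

E[Enter aggressively] = 0.125·(3) + 0.25·(3) + 0.625·(1) = 1.75
E[Enter cautiously] = 0.125·(5) + 0.25·(5) + 0.625·(11) = 8.75
E[Stay out] = 0.125·(11) + 0.25·(11) + 0.625·(-6) = 0.375
Best response: Enter cautiously (8.75 is the largest).

Enter cautiously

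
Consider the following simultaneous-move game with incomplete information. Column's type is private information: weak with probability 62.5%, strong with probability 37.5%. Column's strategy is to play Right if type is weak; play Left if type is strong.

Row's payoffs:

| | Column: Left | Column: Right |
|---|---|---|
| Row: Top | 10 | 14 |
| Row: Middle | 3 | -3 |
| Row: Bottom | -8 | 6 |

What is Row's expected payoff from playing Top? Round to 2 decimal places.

12.50

E[Top] = 0.625·14 + 0.375·10 = 8.75 + 3.75 = 12.5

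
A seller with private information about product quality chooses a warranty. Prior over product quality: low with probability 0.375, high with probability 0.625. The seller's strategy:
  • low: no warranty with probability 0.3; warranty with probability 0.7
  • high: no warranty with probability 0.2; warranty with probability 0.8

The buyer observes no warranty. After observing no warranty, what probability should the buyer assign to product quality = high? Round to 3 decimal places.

0.526

Apply Bayes' rule using the sender's strategy as the likelihood.
P(no warranty) = 0.375·0.3 + 0.625·0.2 = 0.2375
P(high | no warranty) = (0.625·0.2) / 0.2375 = 0.125 / 0.2375 = 0.526316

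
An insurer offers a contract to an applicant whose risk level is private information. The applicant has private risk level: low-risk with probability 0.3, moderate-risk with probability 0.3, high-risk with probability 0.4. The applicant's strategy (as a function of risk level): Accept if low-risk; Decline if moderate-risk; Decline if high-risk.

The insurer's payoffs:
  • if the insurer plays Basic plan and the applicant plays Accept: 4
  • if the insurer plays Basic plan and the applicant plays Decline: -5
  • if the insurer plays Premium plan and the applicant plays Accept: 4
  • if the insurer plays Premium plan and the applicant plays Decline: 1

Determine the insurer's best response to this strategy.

E[Basic plan] = 0.3·(4) + 0.3·(-5) + 0.4·(-5) = -2.3
E[Premium plan] = 0.3·(4) + 0.3·(1) + 0.4·(1) = 1.9
Best response: Premium plan (1.9 is the largest).

Premium plan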